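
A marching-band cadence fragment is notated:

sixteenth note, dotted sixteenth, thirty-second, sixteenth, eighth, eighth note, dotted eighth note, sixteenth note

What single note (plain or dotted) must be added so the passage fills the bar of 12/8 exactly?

dotted half note

The bar of 12/8 = 48 thirty-second notes.
In thirty-second notes: sixteenth note = 2; dotted sixteenth = 3; thirty-second = 1; sixteenth = 2; eighth = 4; eighth note = 4; dotted eighth note = 6; sixteenth note = 2.
Total: 2 + 3 + 1 + 2 + 4 + 4 + 6 + 2 = 24.
Remaining: 48 − 24 = 24 thirty-second notes, which is a dotted half note.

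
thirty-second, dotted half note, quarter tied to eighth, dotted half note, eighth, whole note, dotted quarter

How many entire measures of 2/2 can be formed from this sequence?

3

One bar of 2/2 = 32 thirty-second notes.
In thirty-second notes: thirty-second = 1; dotted half note = 24; quarter tied to eighth (quarter + eighth) = 12; dotted half note = 24; eighth = 4; whole note = 32; dotted quarter = 12.
Total: 1 + 24 + 12 + 24 + 4 + 32 + 12 = 109.
109 ÷ 32 = 3 complete bars with 13 left over.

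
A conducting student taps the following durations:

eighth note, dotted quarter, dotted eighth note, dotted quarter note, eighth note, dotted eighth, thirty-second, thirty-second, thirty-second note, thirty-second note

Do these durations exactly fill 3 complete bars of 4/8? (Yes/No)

Yes

One bar of 4/8 = 16 thirty-second notes, so 3 bars = 48.
Convert each value to thirty-second notes: eighth note = 4; dotted quarter = 12; dotted eighth note = 6; dotted quarter note = 12; eighth note = 4; dotted eighth = 6; thirty-second = 1; thirty-second = 1; thirty-second note = 1; thirty-second note = 1.
Altogether 4 + 12 + 6 + 12 + 4 + 6 + 1 + 1 + 1 + 1 = 48.
48 equals 48, so the answer is Yes.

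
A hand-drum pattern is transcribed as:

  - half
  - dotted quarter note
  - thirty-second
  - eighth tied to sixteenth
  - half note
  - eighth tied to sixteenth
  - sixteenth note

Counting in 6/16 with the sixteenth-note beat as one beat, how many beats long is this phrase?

One sixteenth-note beat = 2 thirty-second notes.
Each duration in thirty-second notes: half = 16; dotted quarter note = 12; thirty-second = 1; eighth tied to sixteenth (eighth + sixteenth) = 6; half note = 16; eighth tied to sixteenth (eighth + sixteenth) = 6; sixteenth note = 2.
Total: 16 + 12 + 1 + 6 + 16 + 6 + 2 = 59.
59 ÷ 2 = 29.5 beats.

29.5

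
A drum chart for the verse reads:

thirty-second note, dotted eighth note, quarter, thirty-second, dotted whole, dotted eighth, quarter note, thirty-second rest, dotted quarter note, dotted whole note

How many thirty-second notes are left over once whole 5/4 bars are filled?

19

One bar of 5/4 = 40 thirty-second notes.
Express everything in thirty-second notes: thirty-second note = 1; dotted eighth note = 6; quarter = 8; thirty-second = 1; dotted whole = 48; dotted eighth = 6; quarter note = 8; thirty-second rest = 1; dotted quarter note = 12; dotted whole note = 48.
Total: 1 + 6 + 8 + 1 + 48 + 6 + 8 + 1 + 12 + 48 = 139.
139 ÷ 40 = 3 complete bars with 19 thirty-second notes remaining.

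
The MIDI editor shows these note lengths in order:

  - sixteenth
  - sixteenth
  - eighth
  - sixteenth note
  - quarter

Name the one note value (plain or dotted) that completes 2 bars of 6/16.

dotted eighth note

2 bars of 6/16 = 12 sixteenth notes.
In sixteenth notes: sixteenth = 1; sixteenth = 1; eighth = 2; sixteenth note = 1; quarter = 4.
Sum: 1 + 1 + 2 + 1 + 4 = 9.
Remaining: 12 − 9 = 3 sixteenth notes, which is a dotted eighth note.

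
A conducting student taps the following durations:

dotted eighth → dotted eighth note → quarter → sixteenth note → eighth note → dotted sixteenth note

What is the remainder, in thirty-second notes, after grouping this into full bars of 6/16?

One bar of 6/16 = 12 thirty-second notes.
Each duration in thirty-second notes: dotted eighth = 6; dotted eighth note = 6; quarter = 8; sixteenth note = 2; eighth note = 4; dotted sixteenth note = 3.
Total: 6 + 6 + 8 + 2 + 4 + 3 = 29.
29 ÷ 12 = 2 complete bars with 5 thirty-second notes remaining.

5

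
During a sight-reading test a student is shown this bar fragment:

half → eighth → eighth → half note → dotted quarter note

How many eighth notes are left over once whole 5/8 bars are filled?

One bar of 5/8 = 5 eighth notes.
Convert each value to eighth notes: half = 4; eighth = 1; eighth = 1; half note = 4; dotted quarter note = 3.
Adding: 4 + 1 + 1 + 4 + 3 = 13.
13 ÷ 5 = 2 complete bars with 3 eighth notes remaining.

3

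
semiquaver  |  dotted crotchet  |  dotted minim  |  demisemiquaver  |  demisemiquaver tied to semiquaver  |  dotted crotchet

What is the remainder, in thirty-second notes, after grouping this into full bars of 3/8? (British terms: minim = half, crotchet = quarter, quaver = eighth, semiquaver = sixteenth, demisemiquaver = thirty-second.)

One bar of 3/8 = 12 thirty-second notes.
Convert each value to thirty-second notes: semiquaver = 2; dotted crotchet = 12; dotted minim = 24; demisemiquaver = 1; demisemiquaver tied to semiquaver (demisemiquaver + semiquaver) = 3; dotted crotchet = 12.
Adding: 2 + 12 + 24 + 1 + 3 + 12 = 54.
54 ÷ 12 = 4 complete bars with 6 thirty-second notes remaining.

6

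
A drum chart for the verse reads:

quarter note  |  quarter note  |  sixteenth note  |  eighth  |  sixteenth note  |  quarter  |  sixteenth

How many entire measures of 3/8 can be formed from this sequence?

One bar of 3/8 = 6 sixteenth notes.
In sixteenth notes: quarter note = 4; quarter note = 4; sixteenth note = 1; eighth = 2; sixteenth note = 1; quarter = 4; sixteenth = 1.
Sum: 4 + 4 + 1 + 2 + 1 + 4 + 1 = 17.
17 ÷ 6 = 2 complete bars with 5 left over.

2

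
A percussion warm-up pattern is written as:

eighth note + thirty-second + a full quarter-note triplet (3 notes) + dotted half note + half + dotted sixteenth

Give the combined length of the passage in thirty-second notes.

64

Convert each value to thirty-second notes: eighth note = 4; thirty-second = 1; a full quarter-note triplet (3 notes) (three triplet quarters span one half) = 16; dotted half note = 24; half = 16; dotted sixteenth = 3.
Altogether 4 + 1 + 16 + 24 + 16 + 3 = 64 thirty-second notes.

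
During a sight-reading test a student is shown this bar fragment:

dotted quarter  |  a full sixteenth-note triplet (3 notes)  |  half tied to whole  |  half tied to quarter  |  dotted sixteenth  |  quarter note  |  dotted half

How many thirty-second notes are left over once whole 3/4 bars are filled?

One bar of 3/4 = 24 thirty-second notes.
Working in thirty-second notes: dotted quarter = 12; a full sixteenth-note triplet (3 notes) (three triplet sixteenths span one eighth) = 4; half tied to whole (half + whole) = 48; half tied to quarter (half + quarter) = 24; dotted sixteenth = 3; quarter note = 8; dotted half = 24.
Total: 12 + 4 + 48 + 24 + 3 + 8 + 24 = 123.
123 ÷ 24 = 5 complete bars with 3 thirty-second notes remaining.

3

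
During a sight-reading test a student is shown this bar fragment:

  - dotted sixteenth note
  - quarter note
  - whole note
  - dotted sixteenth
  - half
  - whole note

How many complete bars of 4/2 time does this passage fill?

1

One bar of 4/2 = 64 thirty-second notes.
Convert each value to thirty-second notes: dotted sixteenth note = 3; quarter note = 8; whole note = 32; dotted sixteenth = 3; half = 16; whole note = 32.
Sum: 3 + 8 + 32 + 3 + 16 + 32 = 94.
94 ÷ 64 = 1 complete bar with 30 left over.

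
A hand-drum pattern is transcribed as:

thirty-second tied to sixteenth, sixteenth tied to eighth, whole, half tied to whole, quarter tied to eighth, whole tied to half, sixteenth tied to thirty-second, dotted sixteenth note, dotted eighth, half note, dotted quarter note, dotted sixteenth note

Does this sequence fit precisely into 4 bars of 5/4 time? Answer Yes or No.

No

One bar of 5/4 = 40 thirty-second notes, so 4 bars = 160.
Convert each value to thirty-second notes: thirty-second tied to sixteenth (thirty-second + sixteenth) = 3; sixteenth tied to eighth (sixteenth + eighth) = 6; whole = 32; half tied to whole (half + whole) = 48; quarter tied to eighth (quarter + eighth) = 12; whole tied to half (whole + half) = 48; sixteenth tied to thirty-second (sixteenth + thirty-second) = 3; dotted sixteenth note = 3; dotted eighth = 6; half note = 16; dotted quarter note = 12; dotted sixteenth note = 3.
Adding: 3 + 6 + 32 + 48 + 12 + 48 + 3 + 3 + 6 + 16 + 12 + 3 = 192.
192 exceeds 160, so the answer is No.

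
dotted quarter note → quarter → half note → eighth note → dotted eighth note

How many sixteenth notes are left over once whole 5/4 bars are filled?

One bar of 5/4 = 20 sixteenth notes.
Each duration in sixteenth notes: dotted quarter note = 6; quarter = 4; half note = 8; eighth note = 2; dotted eighth note = 3.
Sum: 6 + 4 + 8 + 2 + 3 = 23.
23 ÷ 20 = 1 complete bar with 3 sixteenth notes remaining.

3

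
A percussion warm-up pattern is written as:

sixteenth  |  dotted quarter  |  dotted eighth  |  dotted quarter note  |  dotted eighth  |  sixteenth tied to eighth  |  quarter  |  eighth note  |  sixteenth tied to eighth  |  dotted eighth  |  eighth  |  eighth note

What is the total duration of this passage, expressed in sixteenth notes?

In sixteenth notes: sixteenth = 1; dotted quarter = 6; dotted eighth = 3; dotted quarter note = 6; dotted eighth = 3; sixteenth tied to eighth (sixteenth + eighth) = 3; quarter = 4; eighth note = 2; sixteenth tied to eighth (sixteenth + eighth) = 3; dotted eighth = 3; eighth = 2; eighth note = 2.
Sum: 1 + 6 + 3 + 6 + 3 + 3 + 4 + 2 + 3 + 3 + 2 + 2 = 38 sixteenth notes.

38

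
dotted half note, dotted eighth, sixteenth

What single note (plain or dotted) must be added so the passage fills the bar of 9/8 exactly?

eighth note

The bar of 9/8 = 18 sixteenth notes.
Express everything in sixteenth notes: dotted half note = 12; dotted eighth = 3; sixteenth = 1.
Altogether 12 + 3 + 1 = 16.
Remaining: 18 − 16 = 2 sixteenth notes, which is a eighth note.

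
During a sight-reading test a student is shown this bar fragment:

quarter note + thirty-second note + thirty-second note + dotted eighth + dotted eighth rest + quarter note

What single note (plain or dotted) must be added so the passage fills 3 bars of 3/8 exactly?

3 bars of 3/8 = 36 thirty-second notes.
In thirty-second notes: quarter note = 8; thirty-second note = 1; thirty-second note = 1; dotted eighth = 6; dotted eighth rest = 6; quarter note = 8.
Altogether 8 + 1 + 1 + 6 + 6 + 8 = 30.
Remaining: 36 − 30 = 6 thirty-second notes, which is a dotted eighth note.

dotted eighth note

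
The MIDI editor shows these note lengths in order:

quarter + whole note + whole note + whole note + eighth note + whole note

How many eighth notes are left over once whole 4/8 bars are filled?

3

One bar of 4/8 = 4 eighth notes.
Working in eighth notes: quarter = 2; whole note = 8; whole note = 8; whole note = 8; eighth note = 1; whole note = 8.
Altogether 2 + 8 + 8 + 8 + 1 + 8 = 35.
35 ÷ 4 = 8 complete bars with 3 eighth notes remaining.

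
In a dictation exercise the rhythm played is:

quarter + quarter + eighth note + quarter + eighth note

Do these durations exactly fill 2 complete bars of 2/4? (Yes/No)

Yes

One bar of 2/4 = 4 eighth notes, so 2 bars = 8.
In eighth notes: quarter = 2; quarter = 2; eighth note = 1; quarter = 2; eighth note = 1.
Sum: 2 + 2 + 1 + 2 + 1 = 8.
8 equals 8, so the answer is Yes.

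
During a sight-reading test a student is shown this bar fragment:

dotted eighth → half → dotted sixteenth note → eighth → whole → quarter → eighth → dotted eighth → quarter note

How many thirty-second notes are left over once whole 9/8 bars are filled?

One bar of 9/8 = 36 thirty-second notes.
Convert each value to thirty-second notes: dotted eighth = 6; half = 16; dotted sixteenth note = 3; eighth = 4; whole = 32; quarter = 8; eighth = 4; dotted eighth = 6; quarter note = 8.
Sum: 6 + 16 + 3 + 4 + 32 + 8 + 4 + 6 + 8 = 87.
87 ÷ 36 = 2 complete bars with 15 thirty-second notes remaining.

15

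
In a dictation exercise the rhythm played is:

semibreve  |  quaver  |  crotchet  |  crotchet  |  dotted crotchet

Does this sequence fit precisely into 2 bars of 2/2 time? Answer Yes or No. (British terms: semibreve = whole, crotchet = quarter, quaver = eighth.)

One bar of 2/2 = 8 eighth notes, so 2 bars = 16.
Each duration in eighth notes: semibreve = 8; quaver = 1; crotchet = 2; crotchet = 2; dotted crotchet = 3.
Adding: 8 + 1 + 2 + 2 + 3 = 16.
16 equals 16, so the answer is Yes.

Yes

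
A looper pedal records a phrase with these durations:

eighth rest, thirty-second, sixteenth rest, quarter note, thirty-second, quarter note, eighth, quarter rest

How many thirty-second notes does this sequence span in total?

Convert each value to thirty-second notes: eighth rest = 4; thirty-second = 1; sixteenth rest = 2; quarter note = 8; thirty-second = 1; quarter note = 8; eighth = 4; quarter rest = 8.
Altogether 4 + 1 + 2 + 8 + 1 + 8 + 4 + 8 = 36 thirty-second notes.

36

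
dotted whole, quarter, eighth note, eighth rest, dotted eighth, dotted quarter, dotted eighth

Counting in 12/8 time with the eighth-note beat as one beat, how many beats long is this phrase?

One eighth-note beat = 2 sixteenth notes.
Each duration in sixteenth notes: dotted whole = 24; quarter = 4; eighth note = 2; eighth rest = 2; dotted eighth = 3; dotted quarter = 6; dotted eighth = 3.
Altogether 24 + 4 + 2 + 2 + 3 + 6 + 3 = 44.
44 ÷ 2 = 22 beats.

22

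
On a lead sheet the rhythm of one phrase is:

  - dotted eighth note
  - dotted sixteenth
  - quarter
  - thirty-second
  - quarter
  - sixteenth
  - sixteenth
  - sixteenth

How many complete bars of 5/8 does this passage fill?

1

One bar of 5/8 = 20 thirty-second notes.
In thirty-second notes: dotted eighth note = 6; dotted sixteenth = 3; quarter = 8; thirty-second = 1; quarter = 8; sixteenth = 2; sixteenth = 2; sixteenth = 2.
Sum: 6 + 3 + 8 + 1 + 8 + 2 + 2 + 2 = 32.
32 ÷ 20 = 1 complete bar with 12 left over.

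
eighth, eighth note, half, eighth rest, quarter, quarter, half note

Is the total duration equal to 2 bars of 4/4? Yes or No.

One bar of 4/4 = 8 eighth notes, so 2 bars = 16.
Express everything in eighth notes: eighth = 1; eighth note = 1; half = 4; eighth rest = 1; quarter = 2; quarter = 2; half note = 4.
Altogether 1 + 1 + 4 + 1 + 2 + 2 + 4 = 15.
15 falls short of 16, so the answer is No.

No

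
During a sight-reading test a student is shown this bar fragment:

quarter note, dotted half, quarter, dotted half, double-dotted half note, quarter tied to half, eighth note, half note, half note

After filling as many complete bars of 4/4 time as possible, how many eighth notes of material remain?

6

One bar of 4/4 = 8 eighth notes.
Convert each value to eighth notes: quarter note = 2; dotted half = 6; quarter = 2; dotted half = 6; double-dotted half note = 7; quarter tied to half (quarter + half) = 6; eighth note = 1; half note = 4; half note = 4.
Sum: 2 + 6 + 2 + 6 + 7 + 6 + 1 + 4 + 4 = 38.
38 ÷ 8 = 4 complete bars with 6 eighth notes remaining.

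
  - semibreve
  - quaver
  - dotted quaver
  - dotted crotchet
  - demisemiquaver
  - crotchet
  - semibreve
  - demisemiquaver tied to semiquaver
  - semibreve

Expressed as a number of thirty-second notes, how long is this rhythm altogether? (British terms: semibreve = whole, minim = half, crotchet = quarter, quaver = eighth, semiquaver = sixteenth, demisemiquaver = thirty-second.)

130

Express everything in thirty-second notes: semibreve = 32; quaver = 4; dotted quaver = 6; dotted crotchet = 12; demisemiquaver = 1; crotchet = 8; semibreve = 32; demisemiquaver tied to semiquaver (demisemiquaver + semiquaver) = 3; semibreve = 32.
Total: 32 + 4 + 6 + 12 + 1 + 8 + 32 + 3 + 32 = 130 thirty-second notes.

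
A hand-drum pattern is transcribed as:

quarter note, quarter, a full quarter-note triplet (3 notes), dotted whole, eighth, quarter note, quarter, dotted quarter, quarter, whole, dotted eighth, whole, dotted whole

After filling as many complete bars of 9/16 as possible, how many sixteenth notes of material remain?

2

One bar of 9/16 = 9 sixteenth notes.
Convert each value to sixteenth notes: quarter note = 4; quarter = 4; a full quarter-note triplet (3 notes) (three triplet quarters span one half) = 8; dotted whole = 24; eighth = 2; quarter note = 4; quarter = 4; dotted quarter = 6; quarter = 4; whole = 16; dotted eighth = 3; whole = 16; dotted whole = 24.
Altogether 4 + 4 + 8 + 24 + 2 + 4 + 4 + 6 + 4 + 16 + 3 + 16 + 24 = 119.
119 ÷ 9 = 13 complete bars with 2 sixteenth notes remaining.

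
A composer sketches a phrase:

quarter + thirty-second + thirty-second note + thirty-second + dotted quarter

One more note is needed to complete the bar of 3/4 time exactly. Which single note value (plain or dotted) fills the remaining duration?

thirty-second note

The bar of 3/4 = 24 thirty-second notes.
Each duration in thirty-second notes: quarter = 8; thirty-second = 1; thirty-second note = 1; thirty-second = 1; dotted quarter = 12.
Altogether 8 + 1 + 1 + 1 + 12 = 23.
Remaining: 24 − 23 = 1 thirty-second note, which is a thirty-second note.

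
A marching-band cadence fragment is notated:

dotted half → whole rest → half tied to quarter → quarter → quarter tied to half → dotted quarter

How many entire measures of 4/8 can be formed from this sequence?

One bar of 4/8 = 4 eighth notes.
Express everything in eighth notes: dotted half = 6; whole rest = 8; half tied to quarter (half + quarter) = 6; quarter = 2; quarter tied to half (quarter + half) = 6; dotted quarter = 3.
Total: 6 + 8 + 6 + 2 + 6 + 3 = 31.
31 ÷ 4 = 7 complete bars with 3 left over.

7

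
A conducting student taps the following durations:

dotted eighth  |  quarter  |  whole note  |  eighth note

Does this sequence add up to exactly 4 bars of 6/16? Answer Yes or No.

No

One bar of 6/16 = 6 sixteenth notes, so 4 bars = 24.
In sixteenth notes: dotted eighth = 3; quarter = 4; whole note = 16; eighth note = 2.
Total: 3 + 4 + 16 + 2 = 25.
25 exceeds 24, so the answer is No.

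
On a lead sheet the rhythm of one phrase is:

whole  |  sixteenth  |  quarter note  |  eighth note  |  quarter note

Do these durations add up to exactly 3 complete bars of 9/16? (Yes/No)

One bar of 9/16 = 9 sixteenth notes, so 3 bars = 27.
Express everything in sixteenth notes: whole = 16; sixteenth = 1; quarter note = 4; eighth note = 2; quarter note = 4.
Altogether 16 + 1 + 4 + 2 + 4 = 27.
27 equals 27, so the answer is Yes.

Yes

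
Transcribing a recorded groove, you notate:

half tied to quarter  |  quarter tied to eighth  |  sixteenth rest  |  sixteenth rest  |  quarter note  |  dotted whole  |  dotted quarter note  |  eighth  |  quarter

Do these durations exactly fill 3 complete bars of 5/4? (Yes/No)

One bar of 5/4 = 20 sixteenth notes, so 3 bars = 60.
In sixteenth notes: half tied to quarter (half + quarter) = 12; quarter tied to eighth (quarter + eighth) = 6; sixteenth rest = 1; sixteenth rest = 1; quarter note = 4; dotted whole = 24; dotted quarter note = 6; eighth = 2; quarter = 4.
Sum: 12 + 6 + 1 + 1 + 4 + 24 + 6 + 2 + 4 = 60.
60 equals 60, so the answer is Yes.

Yes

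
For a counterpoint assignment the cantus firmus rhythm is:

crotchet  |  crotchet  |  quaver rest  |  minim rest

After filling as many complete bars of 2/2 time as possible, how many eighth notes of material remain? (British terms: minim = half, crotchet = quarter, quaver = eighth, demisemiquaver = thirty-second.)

1

One bar of 2/2 = 8 eighth notes.
Convert each value to eighth notes: crotchet = 2; crotchet = 2; quaver rest = 1; minim rest = 4.
Sum: 2 + 2 + 1 + 4 = 9.
9 ÷ 8 = 1 complete bar with 1 eighth note remaining.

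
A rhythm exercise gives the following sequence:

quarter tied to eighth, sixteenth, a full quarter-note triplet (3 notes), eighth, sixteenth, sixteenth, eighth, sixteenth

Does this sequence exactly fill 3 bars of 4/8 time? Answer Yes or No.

No

One bar of 4/8 = 8 sixteenth notes, so 3 bars = 24.
Express everything in sixteenth notes: quarter tied to eighth (quarter + eighth) = 6; sixteenth = 1; a full quarter-note triplet (3 notes) (three triplet quarters span one half) = 8; eighth = 2; sixteenth = 1; sixteenth = 1; eighth = 2; sixteenth = 1.
Sum: 6 + 1 + 8 + 2 + 1 + 1 + 2 + 1 = 22.
22 falls short of 24, so the answer is No.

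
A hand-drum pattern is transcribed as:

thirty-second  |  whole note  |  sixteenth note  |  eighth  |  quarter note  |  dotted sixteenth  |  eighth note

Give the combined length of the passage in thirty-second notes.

54

Convert each value to thirty-second notes: thirty-second = 1; whole note = 32; sixteenth note = 2; eighth = 4; quarter note = 8; dotted sixteenth = 3; eighth note = 4.
Sum: 1 + 32 + 2 + 4 + 8 + 3 + 4 = 54 thirty-second notes.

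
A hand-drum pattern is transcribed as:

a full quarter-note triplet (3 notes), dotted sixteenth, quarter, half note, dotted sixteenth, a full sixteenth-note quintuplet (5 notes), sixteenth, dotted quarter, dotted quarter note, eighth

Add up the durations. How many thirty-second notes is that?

Convert each value to thirty-second notes: a full quarter-note triplet (3 notes) (three triplet quarters span one half) = 16; dotted sixteenth = 3; quarter = 8; half note = 16; dotted sixteenth = 3; a full sixteenth-note quintuplet (5 notes) (five quintuplet sixteenths span one quarter) = 8; sixteenth = 2; dotted quarter = 12; dotted quarter note = 12; eighth = 4.
Adding: 16 + 3 + 8 + 16 + 3 + 8 + 2 + 12 + 12 + 4 = 84 thirty-second notes.

84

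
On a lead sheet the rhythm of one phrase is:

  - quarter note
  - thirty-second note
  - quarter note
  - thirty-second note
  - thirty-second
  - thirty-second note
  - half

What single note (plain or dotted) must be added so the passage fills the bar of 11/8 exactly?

The bar of 11/8 = 44 thirty-second notes.
Each duration in thirty-second notes: quarter note = 8; thirty-second note = 1; quarter note = 8; thirty-second note = 1; thirty-second = 1; thirty-second note = 1; half = 16.
Adding: 8 + 1 + 8 + 1 + 1 + 1 + 16 = 36.
Remaining: 44 − 36 = 8 thirty-second notes, which is a quarter note.

quarter note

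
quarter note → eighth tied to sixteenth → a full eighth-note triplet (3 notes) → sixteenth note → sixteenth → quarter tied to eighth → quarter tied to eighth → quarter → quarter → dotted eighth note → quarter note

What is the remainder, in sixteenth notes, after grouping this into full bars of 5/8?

0

One bar of 5/8 = 10 sixteenth notes.
Convert each value to sixteenth notes: quarter note = 4; eighth tied to sixteenth (eighth + sixteenth) = 3; a full eighth-note triplet (3 notes) (three triplet eighths span one quarter) = 4; sixteenth note = 1; sixteenth = 1; quarter tied to eighth (quarter + eighth) = 6; quarter tied to eighth (quarter + eighth) = 6; quarter = 4; quarter = 4; dotted eighth note = 3; quarter note = 4.
Total: 4 + 3 + 4 + 1 + 1 + 6 + 6 + 4 + 4 + 3 + 4 = 40.
40 ÷ 10 = 4 complete bars with 0 sixteenth notes remaining.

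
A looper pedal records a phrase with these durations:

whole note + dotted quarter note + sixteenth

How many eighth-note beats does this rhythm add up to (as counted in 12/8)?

One eighth-note beat = 2 sixteenth notes.
Each duration in sixteenth notes: whole note = 16; dotted quarter note = 6; sixteenth = 1.
Altogether 16 + 6 + 1 = 23.
23 ÷ 2 = 11.5 beats.

11.5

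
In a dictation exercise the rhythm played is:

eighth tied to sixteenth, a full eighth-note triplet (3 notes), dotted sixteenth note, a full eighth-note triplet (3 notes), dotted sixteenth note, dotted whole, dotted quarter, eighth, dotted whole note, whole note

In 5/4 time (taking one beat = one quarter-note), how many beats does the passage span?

One quarter-note beat = 8 thirty-second notes.
Convert each value to thirty-second notes: eighth tied to sixteenth (eighth + sixteenth) = 6; a full eighth-note triplet (3 notes) (three triplet eighths span one quarter) = 8; dotted sixteenth note = 3; a full eighth-note triplet (3 notes) (three triplet eighths span one quarter) = 8; dotted sixteenth note = 3; dotted whole = 48; dotted quarter = 12; eighth = 4; dotted whole note = 48; whole note = 32.
Sum: 6 + 8 + 3 + 8 + 3 + 48 + 12 + 4 + 48 + 32 = 172.
172 ÷ 8 = 21.5 beats.

21.5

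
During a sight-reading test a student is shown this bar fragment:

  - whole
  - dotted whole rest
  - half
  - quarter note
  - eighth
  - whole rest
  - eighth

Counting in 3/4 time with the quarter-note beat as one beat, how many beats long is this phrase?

One quarter-note beat = 2 eighth notes.
Each duration in eighth notes: whole = 8; dotted whole rest = 12; half = 4; quarter note = 2; eighth = 1; whole rest = 8; eighth = 1.
Total: 8 + 12 + 4 + 2 + 1 + 8 + 1 = 36.
36 ÷ 2 = 18 beats.

18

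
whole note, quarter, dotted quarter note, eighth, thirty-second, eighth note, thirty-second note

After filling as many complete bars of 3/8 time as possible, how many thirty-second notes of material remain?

2

One bar of 3/8 = 12 thirty-second notes.
In thirty-second notes: whole note = 32; quarter = 8; dotted quarter note = 12; eighth = 4; thirty-second = 1; eighth note = 4; thirty-second note = 1.
Sum: 32 + 8 + 12 + 4 + 1 + 4 + 1 = 62.
62 ÷ 12 = 5 complete bars with 2 thirty-second notes remaining.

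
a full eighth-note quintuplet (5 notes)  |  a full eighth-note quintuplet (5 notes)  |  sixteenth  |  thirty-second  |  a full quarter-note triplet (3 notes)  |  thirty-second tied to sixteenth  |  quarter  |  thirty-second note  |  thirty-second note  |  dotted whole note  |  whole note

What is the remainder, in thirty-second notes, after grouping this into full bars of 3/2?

0

One bar of 3/2 = 48 thirty-second notes.
Working in thirty-second notes: a full eighth-note quintuplet (5 notes) (five quintuplet eighths span one half) = 16; a full eighth-note quintuplet (5 notes) (five quintuplet eighths span one half) = 16; sixteenth = 2; thirty-second = 1; a full quarter-note triplet (3 notes) (three triplet quarters span one half) = 16; thirty-second tied to sixteenth (thirty-second + sixteenth) = 3; quarter = 8; thirty-second note = 1; thirty-second note = 1; dotted whole note = 48; whole note = 32.
Total: 16 + 16 + 2 + 1 + 16 + 3 + 8 + 1 + 1 + 48 + 32 = 144.
144 ÷ 48 = 3 complete bars with 0 thirty-second notes remaining.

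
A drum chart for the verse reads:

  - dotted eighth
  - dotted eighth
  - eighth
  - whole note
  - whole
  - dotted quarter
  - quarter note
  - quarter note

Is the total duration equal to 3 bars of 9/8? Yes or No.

Yes

One bar of 9/8 = 18 sixteenth notes, so 3 bars = 54.
Working in sixteenth notes: dotted eighth = 3; dotted eighth = 3; eighth = 2; whole note = 16; whole = 16; dotted quarter = 6; quarter note = 4; quarter note = 4.
Altogether 3 + 3 + 2 + 16 + 16 + 6 + 4 + 4 = 54.
54 equals 54, so the answer is Yes.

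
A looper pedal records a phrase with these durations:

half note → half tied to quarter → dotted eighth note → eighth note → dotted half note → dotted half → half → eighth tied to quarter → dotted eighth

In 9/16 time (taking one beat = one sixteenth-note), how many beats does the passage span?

66

One sixteenth-note beat = 2 thirty-second notes.
Each duration in thirty-second notes: half note = 16; half tied to quarter (half + quarter) = 24; dotted eighth note = 6; eighth note = 4; dotted half note = 24; dotted half = 24; half = 16; eighth tied to quarter (eighth + quarter) = 12; dotted eighth = 6.
Altogether 16 + 24 + 6 + 4 + 24 + 24 + 16 + 12 + 6 = 132.
132 ÷ 2 = 66 beats.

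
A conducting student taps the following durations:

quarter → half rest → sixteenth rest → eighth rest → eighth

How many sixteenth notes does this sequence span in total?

17

Working in sixteenth notes: quarter = 4; half rest = 8; sixteenth rest = 1; eighth rest = 2; eighth = 2.
Sum: 4 + 8 + 1 + 2 + 2 = 17 sixteenth notes.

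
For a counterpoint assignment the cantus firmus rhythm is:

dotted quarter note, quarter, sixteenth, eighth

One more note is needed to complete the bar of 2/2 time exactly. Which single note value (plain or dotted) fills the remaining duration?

The bar of 2/2 = 16 sixteenth notes.
Convert each value to sixteenth notes: dotted quarter note = 6; quarter = 4; sixteenth = 1; eighth = 2.
Total: 6 + 4 + 1 + 2 = 13.
Remaining: 16 − 13 = 3 sixteenth notes, which is a dotted eighth note.

dotted eighth note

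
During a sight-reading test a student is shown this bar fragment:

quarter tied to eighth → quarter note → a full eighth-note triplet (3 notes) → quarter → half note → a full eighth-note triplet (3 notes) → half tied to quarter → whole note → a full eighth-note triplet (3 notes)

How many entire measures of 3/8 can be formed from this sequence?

10

One bar of 3/8 = 3 eighth notes.
In eighth notes: quarter tied to eighth (quarter + eighth) = 3; quarter note = 2; a full eighth-note triplet (3 notes) (three triplet eighths span one quarter) = 2; quarter = 2; half note = 4; a full eighth-note triplet (3 notes) (three triplet eighths span one quarter) = 2; half tied to quarter (half + quarter) = 6; whole note = 8; a full eighth-note triplet (3 notes) (three triplet eighths span one quarter) = 2.
Total: 3 + 2 + 2 + 2 + 4 + 2 + 6 + 8 + 2 = 31.
31 ÷ 3 = 10 complete bars with 1 left over.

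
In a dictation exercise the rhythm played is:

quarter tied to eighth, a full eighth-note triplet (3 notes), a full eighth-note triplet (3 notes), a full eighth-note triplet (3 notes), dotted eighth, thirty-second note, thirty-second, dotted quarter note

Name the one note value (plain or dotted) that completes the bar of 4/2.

The bar of 4/2 = 64 thirty-second notes.
Convert each value to thirty-second notes: quarter tied to eighth (quarter + eighth) = 12; a full eighth-note triplet (3 notes) (three triplet eighths span one quarter) = 8; a full eighth-note triplet (3 notes) (three triplet eighths span one quarter) = 8; a full eighth-note triplet (3 notes) (three triplet eighths span one quarter) = 8; dotted eighth = 6; thirty-second note = 1; thirty-second = 1; dotted quarter note = 12.
Total: 12 + 8 + 8 + 8 + 6 + 1 + 1 + 12 = 56.
Remaining: 64 − 56 = 8 thirty-second notes, which is a quarter note.

quarter note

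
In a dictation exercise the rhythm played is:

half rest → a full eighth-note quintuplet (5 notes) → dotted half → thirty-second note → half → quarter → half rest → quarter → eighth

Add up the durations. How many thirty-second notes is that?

109

Each duration in thirty-second notes: half rest = 16; a full eighth-note quintuplet (5 notes) (five quintuplet eighths span one half) = 16; dotted half = 24; thirty-second note = 1; half = 16; quarter = 8; half rest = 16; quarter = 8; eighth = 4.
Altogether 16 + 16 + 24 + 1 + 16 + 8 + 16 + 8 + 4 = 109 thirty-second notes.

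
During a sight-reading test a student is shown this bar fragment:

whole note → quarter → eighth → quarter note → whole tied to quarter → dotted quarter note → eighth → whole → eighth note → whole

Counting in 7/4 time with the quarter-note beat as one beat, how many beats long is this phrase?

One quarter-note beat = 2 eighth notes.
Working in eighth notes: whole note = 8; quarter = 2; eighth = 1; quarter note = 2; whole tied to quarter (whole + quarter) = 10; dotted quarter note = 3; eighth = 1; whole = 8; eighth note = 1; whole = 8.
Altogether 8 + 2 + 1 + 2 + 10 + 3 + 1 + 8 + 1 + 8 = 44.
44 ÷ 2 = 22 beats.

22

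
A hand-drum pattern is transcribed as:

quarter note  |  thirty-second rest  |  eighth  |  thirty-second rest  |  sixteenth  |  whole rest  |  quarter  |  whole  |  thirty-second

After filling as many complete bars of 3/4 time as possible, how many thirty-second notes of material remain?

17

One bar of 3/4 = 24 thirty-second notes.
Each duration in thirty-second notes: quarter note = 8; thirty-second rest = 1; eighth = 4; thirty-second rest = 1; sixteenth = 2; whole rest = 32; quarter = 8; whole = 32; thirty-second = 1.
Altogether 8 + 1 + 4 + 1 + 2 + 32 + 8 + 32 + 1 = 89.
89 ÷ 24 = 3 complete bars with 17 thirty-second notes remaining.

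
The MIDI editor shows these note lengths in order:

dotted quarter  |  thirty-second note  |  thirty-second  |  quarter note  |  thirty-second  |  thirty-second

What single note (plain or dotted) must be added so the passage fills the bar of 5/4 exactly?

half note

The bar of 5/4 = 40 thirty-second notes.
Each duration in thirty-second notes: dotted quarter = 12; thirty-second note = 1; thirty-second = 1; quarter note = 8; thirty-second = 1; thirty-second = 1.
Altogether 12 + 1 + 1 + 8 + 1 + 1 = 24.
Remaining: 40 − 24 = 16 thirty-second notes, which is a half note.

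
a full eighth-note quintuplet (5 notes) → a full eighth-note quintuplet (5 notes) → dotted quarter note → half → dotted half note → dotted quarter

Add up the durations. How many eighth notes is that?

24

In eighth notes: a full eighth-note quintuplet (5 notes) (five quintuplet eighths span one half) = 4; a full eighth-note quintuplet (5 notes) (five quintuplet eighths span one half) = 4; dotted quarter note = 3; half = 4; dotted half note = 6; dotted quarter = 3.
Sum: 4 + 4 + 3 + 4 + 6 + 3 = 24 eighth notes.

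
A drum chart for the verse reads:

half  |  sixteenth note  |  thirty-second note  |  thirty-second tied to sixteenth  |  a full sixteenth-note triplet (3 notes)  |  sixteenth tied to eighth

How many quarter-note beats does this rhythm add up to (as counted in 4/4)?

One quarter-note beat = 8 thirty-second notes.
Express everything in thirty-second notes: half = 16; sixteenth note = 2; thirty-second note = 1; thirty-second tied to sixteenth (thirty-second + sixteenth) = 3; a full sixteenth-note triplet (3 notes) (three triplet sixteenths span one eighth) = 4; sixteenth tied to eighth (sixteenth + eighth) = 6.
Adding: 16 + 2 + 1 + 3 + 4 + 6 = 32.
32 ÷ 8 = 4 beats.

4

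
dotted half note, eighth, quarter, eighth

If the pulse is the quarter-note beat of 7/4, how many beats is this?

5

One quarter-note beat = 2 eighth notes.
Convert each value to eighth notes: dotted half note = 6; eighth = 1; quarter = 2; eighth = 1.
Adding: 6 + 1 + 2 + 1 = 10.
10 ÷ 2 = 5 beats.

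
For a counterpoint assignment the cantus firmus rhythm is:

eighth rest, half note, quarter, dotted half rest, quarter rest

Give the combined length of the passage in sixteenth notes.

In sixteenth notes: eighth rest = 2; half note = 8; quarter = 4; dotted half rest = 12; quarter rest = 4.
Altogether 2 + 8 + 4 + 12 + 4 = 30 sixteenth notes.

30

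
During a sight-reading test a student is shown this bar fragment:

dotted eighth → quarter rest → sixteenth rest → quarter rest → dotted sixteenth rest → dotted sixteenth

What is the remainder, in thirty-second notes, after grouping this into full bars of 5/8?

10

One bar of 5/8 = 20 thirty-second notes.
Working in thirty-second notes: dotted eighth = 6; quarter rest = 8; sixteenth rest = 2; quarter rest = 8; dotted sixteenth rest = 3; dotted sixteenth = 3.
Total: 6 + 8 + 2 + 8 + 3 + 3 = 30.
30 ÷ 20 = 1 complete bar with 10 thirty-second notes remaining.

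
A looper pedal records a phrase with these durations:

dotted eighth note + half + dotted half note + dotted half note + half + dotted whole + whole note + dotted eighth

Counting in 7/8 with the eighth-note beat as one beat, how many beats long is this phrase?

One eighth-note beat = 2 sixteenth notes.
Working in sixteenth notes: dotted eighth note = 3; half = 8; dotted half note = 12; dotted half note = 12; half = 8; dotted whole = 24; whole note = 16; dotted eighth = 3.
Altogether 3 + 8 + 12 + 12 + 8 + 24 + 16 + 3 = 86.
86 ÷ 2 = 43 beats.

43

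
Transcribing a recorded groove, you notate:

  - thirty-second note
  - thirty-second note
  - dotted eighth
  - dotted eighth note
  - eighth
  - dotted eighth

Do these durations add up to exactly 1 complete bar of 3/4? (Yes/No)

One bar of 3/4 = 24 thirty-second notes.
Convert each value to thirty-second notes: thirty-second note = 1; thirty-second note = 1; dotted eighth = 6; dotted eighth note = 6; eighth = 4; dotted eighth = 6.
Total: 1 + 1 + 6 + 6 + 4 + 6 = 24.
24 equals 24, so the answer is Yes.

Yes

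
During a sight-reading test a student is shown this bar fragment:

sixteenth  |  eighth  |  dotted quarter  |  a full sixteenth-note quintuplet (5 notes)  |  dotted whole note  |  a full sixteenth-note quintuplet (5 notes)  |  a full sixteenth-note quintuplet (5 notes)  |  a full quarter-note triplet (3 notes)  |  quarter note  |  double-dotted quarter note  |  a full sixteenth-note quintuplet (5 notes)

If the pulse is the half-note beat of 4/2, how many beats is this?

8.5

One half-note beat = 8 sixteenth notes.
Express everything in sixteenth notes: sixteenth = 1; eighth = 2; dotted quarter = 6; a full sixteenth-note quintuplet (5 notes) (five quintuplet sixteenths span one quarter) = 4; dotted whole note = 24; a full sixteenth-note quintuplet (5 notes) (five quintuplet sixteenths span one quarter) = 4; a full sixteenth-note quintuplet (5 notes) (five quintuplet sixteenths span one quarter) = 4; a full quarter-note triplet (3 notes) (three triplet quarters span one half) = 8; quarter note = 4; double-dotted quarter note = 7; a full sixteenth-note quintuplet (5 notes) (five quintuplet sixteenths span one quarter) = 4.
Adding: 1 + 2 + 6 + 4 + 24 + 4 + 4 + 8 + 4 + 7 + 4 = 68.
68 ÷ 8 = 8.5 beats.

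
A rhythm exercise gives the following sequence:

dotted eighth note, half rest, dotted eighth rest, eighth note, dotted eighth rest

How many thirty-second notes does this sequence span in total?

Each duration in thirty-second notes: dotted eighth note = 6; half rest = 16; dotted eighth rest = 6; eighth note = 4; dotted eighth rest = 6.
Total: 6 + 16 + 6 + 4 + 6 = 38 thirty-second notes.

38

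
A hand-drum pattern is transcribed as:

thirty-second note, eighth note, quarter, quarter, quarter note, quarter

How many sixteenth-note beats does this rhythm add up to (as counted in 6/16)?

18.5

One sixteenth-note beat = 2 thirty-second notes.
Working in thirty-second notes: thirty-second note = 1; eighth note = 4; quarter = 8; quarter = 8; quarter note = 8; quarter = 8.
Adding: 1 + 4 + 8 + 8 + 8 + 8 = 37.
37 ÷ 2 = 18.5 beats.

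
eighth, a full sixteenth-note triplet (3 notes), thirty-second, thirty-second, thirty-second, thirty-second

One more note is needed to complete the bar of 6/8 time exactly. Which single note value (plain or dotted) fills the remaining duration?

The bar of 6/8 = 24 thirty-second notes.
Convert each value to thirty-second notes: eighth = 4; a full sixteenth-note triplet (3 notes) (three triplet sixteenths span one eighth) = 4; thirty-second = 1; thirty-second = 1; thirty-second = 1; thirty-second = 1.
Altogether 4 + 4 + 1 + 1 + 1 + 1 = 12.
Remaining: 24 − 12 = 12 thirty-second notes, which is a dotted quarter note.

dotted quarter note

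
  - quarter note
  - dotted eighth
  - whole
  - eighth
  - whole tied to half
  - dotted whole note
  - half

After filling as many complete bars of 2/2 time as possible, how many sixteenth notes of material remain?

1

One bar of 2/2 = 16 sixteenth notes.
Convert each value to sixteenth notes: quarter note = 4; dotted eighth = 3; whole = 16; eighth = 2; whole tied to half (whole + half) = 24; dotted whole note = 24; half = 8.
Altogether 4 + 3 + 16 + 2 + 24 + 24 + 8 = 81.
81 ÷ 16 = 5 complete bars with 1 sixteenth note remaining.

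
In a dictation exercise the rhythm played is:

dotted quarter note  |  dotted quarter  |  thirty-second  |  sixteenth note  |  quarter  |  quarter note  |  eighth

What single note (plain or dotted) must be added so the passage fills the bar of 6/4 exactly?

The bar of 6/4 = 48 thirty-second notes.
In thirty-second notes: dotted quarter note = 12; dotted quarter = 12; thirty-second = 1; sixteenth note = 2; quarter = 8; quarter note = 8; eighth = 4.
Total: 12 + 12 + 1 + 2 + 8 + 8 + 4 = 47.
Remaining: 48 − 47 = 1 thirty-second note, which is a thirty-second note.

thirty-second note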